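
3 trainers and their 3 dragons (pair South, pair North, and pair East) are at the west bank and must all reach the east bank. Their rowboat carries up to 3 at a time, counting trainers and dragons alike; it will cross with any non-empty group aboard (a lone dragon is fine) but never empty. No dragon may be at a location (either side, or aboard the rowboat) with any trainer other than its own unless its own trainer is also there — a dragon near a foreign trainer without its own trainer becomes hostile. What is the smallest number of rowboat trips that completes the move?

5

Counting alone: each trip to the east bank takes at most 3 across and each return brings at least 1 back, so after t trips out (and t−1 returns) at most 3t − (t−1) of the 6 are across; that first reaches 6 at t = 3, so at least 5 crossings are needed.
The plan below uses exactly 5 crossings, so it is optimal:
1. dragon South and trainer South cross → the east bank.
2. trainer South crosses ← the west bank.
3. trainer East, trainer North, and trainer South cross → the east bank.
4. dragon South crosses ← the west bank.
5. dragon East, dragon North, and dragon South cross → the east bank.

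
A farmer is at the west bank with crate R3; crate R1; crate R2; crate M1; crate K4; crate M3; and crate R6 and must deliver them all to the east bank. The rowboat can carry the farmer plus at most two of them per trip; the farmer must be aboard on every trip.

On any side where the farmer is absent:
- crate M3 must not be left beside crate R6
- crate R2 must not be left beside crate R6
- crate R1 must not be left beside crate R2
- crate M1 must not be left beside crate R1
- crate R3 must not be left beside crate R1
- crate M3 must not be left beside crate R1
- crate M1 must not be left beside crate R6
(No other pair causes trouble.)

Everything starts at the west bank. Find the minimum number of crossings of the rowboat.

9

Counting alone: the farmer can take at most 2 across per trip to the east bank, so moving all 7 needs at least 4 loaded trips out, with a return between consecutive ones — at least 7 crossings.
The safety rule pushes this higher. Following every safe sequence of crossings, the most of the 7 that can be at the east bank as the rowboat arrives there on crossing 7 is 6 — never all 7.
So no plan with fewer than 9 crossings exists, and this one achieves 9:
1. Farmer goes to the east bank with crate R1 and crate R6.
2. Farmer goes back to the west bank alone.
3. Farmer goes to the east bank with crate K4.
4. Farmer goes back to the west bank alone.
5. Farmer goes to the east bank with crate R2 and crate R3.
6. Farmer goes back to the west bank with crate R1 and crate R6.
7. Farmer goes to the east bank with crate M1 and crate M3.
8. Farmer goes back to the west bank alone.
9. Farmer goes to the east bank with crate R1 and crate R6.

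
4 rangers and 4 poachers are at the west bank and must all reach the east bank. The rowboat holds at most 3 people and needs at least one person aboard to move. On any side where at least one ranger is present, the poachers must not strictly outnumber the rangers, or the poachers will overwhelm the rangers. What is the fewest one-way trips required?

9

Counting alone: each trip to the east bank takes at most 3 across and each return brings at least 1 back, so after t trips out (and t−1 returns) at most 3t − (t−1) of the 8 are across; that first reaches 8 at t = 4, so at least 7 crossings are needed.
The safety rule pushes this higher. Following every safe sequence of crossings, the most of the 8 that can be at the east bank as the rowboat arrives there on crossing 7 is 7 — never all 8.
So no plan with fewer than 9 crossings exists, and this one achieves 9:
1. 2 poachers → the east bank.  (the west bank: 4R 2P; the east bank: 0R 2P)
2. 1 poacher ← the west bank.  (the west bank: 4R 3P; the east bank: 0R 1P)
3. 3 poachers → the east bank.  (the west bank: 4R 0P; the east bank: 0R 4P)
4. 1 poacher ← the west bank.  (the west bank: 4R 1P; the east bank: 0R 3P)
5. 3 rangers → the east bank.  (the west bank: 1R 1P; the east bank: 3R 3P)
6. 1 ranger and 1 poacher ← the west bank.  (the west bank: 2R 2P; the east bank: 2R 2P)
7. 2 rangers → the east bank.  (the west bank: 0R 2P; the east bank: 4R 2P)
8. 1 poacher ← the west bank.  (the west bank: 0R 3P; the east bank: 4R 1P)
9. 3 poachers → the east bank.  (the west bank: 0R 0P; the east bank: 4R 4P)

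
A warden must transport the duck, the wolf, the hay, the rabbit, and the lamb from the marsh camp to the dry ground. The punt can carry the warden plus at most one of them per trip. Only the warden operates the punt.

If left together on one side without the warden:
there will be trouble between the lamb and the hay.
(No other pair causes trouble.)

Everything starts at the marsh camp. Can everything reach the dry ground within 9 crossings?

Yes

Yes — this plan uses 9 crossings (≤ 9):
1. Warden goes to the dry ground with the hay.
2. Warden goes back to the marsh camp alone.
3. Warden goes to the dry ground with the duck.
4. Warden goes back to the marsh camp alone.
5. Warden goes to the dry ground with the wolf.
6. Warden goes back to the marsh camp alone.
7. Warden goes to the dry ground with the rabbit.
8. Warden goes back to the marsh camp alone.
9. Warden goes to the dry ground with the lamb.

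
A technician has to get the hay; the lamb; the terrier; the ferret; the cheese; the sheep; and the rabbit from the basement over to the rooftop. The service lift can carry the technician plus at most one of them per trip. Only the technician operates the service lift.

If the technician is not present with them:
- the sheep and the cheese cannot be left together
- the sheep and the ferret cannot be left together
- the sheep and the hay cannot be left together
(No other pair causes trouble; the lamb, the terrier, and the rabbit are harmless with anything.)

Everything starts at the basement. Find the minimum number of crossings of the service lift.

impossible

Following every safe sequence of crossings from the start, the most of the 7 that can be at the rooftop as the service lift arrives there on crossings 1, 3, 5, 7, 9 is 1, 2, 3, 4, 5 respectively; the best ever achieved is 5 of 7.
From crossing 11 on, no configuration arises that was not already reachable earlier: only 72 distinct safe configurations (who is on which side, and where the service lift is) can ever be reached, none of them has everyone across, and every continuation just revisits them. So no valid plan exists.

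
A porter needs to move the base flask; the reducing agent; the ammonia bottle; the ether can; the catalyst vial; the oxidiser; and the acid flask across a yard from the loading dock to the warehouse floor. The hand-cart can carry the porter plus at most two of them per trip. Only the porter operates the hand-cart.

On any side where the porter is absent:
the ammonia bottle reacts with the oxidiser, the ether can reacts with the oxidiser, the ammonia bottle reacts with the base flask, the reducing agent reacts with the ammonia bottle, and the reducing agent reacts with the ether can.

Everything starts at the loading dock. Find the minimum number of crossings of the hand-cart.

Counting alone: the porter can take at most 2 across per trip to the warehouse floor, so moving all 7 needs at least 4 loaded trips out, with a return between consecutive ones — at least 7 crossings.
The safety rule pushes this higher. Following every safe sequence of crossings, the most of the 7 that can be at the warehouse floor as the hand-cart arrives there on crossing 7 is 6 — never all 7.
So no plan with fewer than 9 crossings exists, and this one achieves 9:
1. Porter goes to the warehouse floor with the ammonia bottle and the ether can.  [the loading dock: the acid flask, the base flask, the catalyst vial, the oxidiser, the reducing agent | the warehouse floor: the ammonia bottle, the ether can]
2. Porter goes back to the loading dock alone.  [the loading dock: the acid flask, the base flask, the catalyst vial, the oxidiser, the reducing agent | the warehouse floor: the ammonia bottle, the ether can]
3. Porter goes to the warehouse floor with the base flask.  [the loading dock: the acid flask, the catalyst vial, the oxidiser, the reducing agent | the warehouse floor: the ammonia bottle, the base flask, the ether can]
4. Porter goes back to the loading dock with the ammonia bottle.  [the loading dock: the acid flask, the ammonia bottle, the catalyst vial, the oxidiser, the reducing agent | the warehouse floor: the base flask, the ether can]
5. Porter goes to the warehouse floor with the oxidiser and the reducing agent.  [the loading dock: the acid flask, the ammonia bottle, the catalyst vial | the warehouse floor: the base flask, the ether can, the oxidiser, the reducing agent]
6. Porter goes back to the loading dock with the ether can.  [the loading dock: the acid flask, the ammonia bottle, the catalyst vial, the ether can | the warehouse floor: the base flask, the oxidiser, the reducing agent]
7. Porter goes to the warehouse floor with the acid flask and the catalyst vial.  [the loading dock: the ammonia bottle, the ether can | the warehouse floor: the acid flask, the base flask, the catalyst vial, the oxidiser, the reducing agent]
8. Porter goes back to the loading dock alone.  [the loading dock: the ammonia bottle, the ether can | the warehouse floor: the acid flask, the base flask, the catalyst vial, the oxidiser, the reducing agent]
9. Porter goes to the warehouse floor with the ammonia bottle and the ether can.  [the loading dock: — | the warehouse floor: the acid flask, the ammonia bottle, the base flask, the catalyst vial, the ether can, the oxidiser, the reducing agent]

9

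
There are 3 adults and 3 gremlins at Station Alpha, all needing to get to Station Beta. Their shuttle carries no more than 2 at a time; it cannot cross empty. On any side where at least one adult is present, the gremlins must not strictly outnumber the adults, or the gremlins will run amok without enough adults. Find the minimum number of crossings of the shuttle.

Counting alone: each trip to Station Beta takes at most 2 across and each return brings at least 1 back, so after t trips out (and t−1 returns) at most 2t − (t−1) of the 6 are across; that first reaches 6 at t = 5, so at least 9 crossings are needed.
The safety rule pushes this higher. Following every safe sequence of crossings, the most of the 6 that can be at Station Beta as the shuttle arrives there on crossing 9 is 5 — never all 6.
So no plan with fewer than 11 crossings exists, and this one achieves 11:
1. 2 gremlins → Station Beta.  (Station Alpha: 3A 1G; Station Beta: 0A 2G)
2. 1 gremlin ← Station Alpha.  (Station Alpha: 3A 2G; Station Beta: 0A 1G)
3. 2 gremlins → Station Beta.  (Station Alpha: 3A 0G; Station Beta: 0A 3G)
4. 1 gremlin ← Station Alpha.  (Station Alpha: 3A 1G; Station Beta: 0A 2G)
5. 2 adults → Station Beta.  (Station Alpha: 1A 1G; Station Beta: 2A 2G)
6. 1 adult and 1 gremlin ← Station Alpha.  (Station Alpha: 2A 2G; Station Beta: 1A 1G)
7. 2 adults → Station Beta.  (Station Alpha: 0A 2G; Station Beta: 3A 1G)
8. 1 gremlin ← Station Alpha.  (Station Alpha: 0A 3G; Station Beta: 3A 0G)
9. 2 gremlins → Station Beta.  (Station Alpha: 0A 1G; Station Beta: 3A 2G)
10. 1 gremlin ← Station Alpha.  (Station Alpha: 0A 2G; Station Beta: 3A 1G)
11. 2 gremlins → Station Beta.  (Station Alpha: 0A 0G; Station Beta: 3A 3G)

11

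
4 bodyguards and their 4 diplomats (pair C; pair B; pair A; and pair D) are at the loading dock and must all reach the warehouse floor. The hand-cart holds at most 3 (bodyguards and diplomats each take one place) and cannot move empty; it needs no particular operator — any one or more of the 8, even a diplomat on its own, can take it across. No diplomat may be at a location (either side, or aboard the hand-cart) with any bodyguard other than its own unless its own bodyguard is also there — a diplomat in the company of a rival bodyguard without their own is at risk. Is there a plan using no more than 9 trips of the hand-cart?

Yes

Yes — this plan uses 9 crossings (≤ 9):
1. bodyguard C and diplomat C cross → the warehouse floor.
2. bodyguard C crosses ← the loading dock.
3. bodyguard B, bodyguard C, and diplomat B cross → the warehouse floor.
4. bodyguard C and diplomat C cross ← the loading dock.
5. bodyguard A, bodyguard C, and bodyguard D cross → the warehouse floor.
6. diplomat B crosses ← the loading dock.
7. diplomat B and diplomat C cross → the warehouse floor.
8. diplomat C crosses ← the loading dock.
9. diplomat A, diplomat C, and diplomat D cross → the warehouse floor.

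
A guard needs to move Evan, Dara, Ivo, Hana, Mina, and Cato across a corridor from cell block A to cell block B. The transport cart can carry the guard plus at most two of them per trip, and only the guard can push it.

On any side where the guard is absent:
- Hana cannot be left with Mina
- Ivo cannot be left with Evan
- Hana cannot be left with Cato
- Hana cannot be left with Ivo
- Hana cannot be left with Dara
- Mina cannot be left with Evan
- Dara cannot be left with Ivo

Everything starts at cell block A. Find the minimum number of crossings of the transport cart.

Whatever the first load, the items left behind include a forbidden pair without the guard. No opening move is safe, so no plan exists.

impossible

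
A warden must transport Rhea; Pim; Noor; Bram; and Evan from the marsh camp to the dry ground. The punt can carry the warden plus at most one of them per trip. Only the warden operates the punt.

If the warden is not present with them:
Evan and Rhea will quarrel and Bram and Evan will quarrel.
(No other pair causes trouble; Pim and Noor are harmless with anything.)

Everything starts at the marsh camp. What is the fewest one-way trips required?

Counting alone: the warden can take at most 1 across per trip to the dry ground, so moving all 5 needs at least 5 loaded trips out, with a return between consecutive ones — at least 9 crossings.
The safety rule pushes this higher. Following every safe sequence of crossings, the most of the 5 that can be at the dry ground as the punt arrives there on crossing 9 is 4 — never all 5.
So no plan with fewer than 11 crossings exists, and this one achieves 11:
1. Warden goes to the dry ground with Evan.  [the marsh camp: Bram, Noor, Pim, Rhea | the dry ground: Evan]
2. Warden goes back to the marsh camp alone.  [the marsh camp: Bram, Noor, Pim, Rhea | the dry ground: Evan]
3. Warden goes to the dry ground with Rhea.  [the marsh camp: Bram, Noor, Pim | the dry ground: Evan, Rhea]
4. Warden goes back to the marsh camp with Evan.  [the marsh camp: Bram, Evan, Noor, Pim | the dry ground: Rhea]
5. Warden goes to the dry ground with Bram.  [the marsh camp: Evan, Noor, Pim | the dry ground: Bram, Rhea]
6. Warden goes back to the marsh camp alone.  [the marsh camp: Evan, Noor, Pim | the dry ground: Bram, Rhea]
7. Warden goes to the dry ground with Pim.  [the marsh camp: Evan, Noor | the dry ground: Bram, Pim, Rhea]
8. Warden goes back to the marsh camp alone.  [the marsh camp: Evan, Noor | the dry ground: Bram, Pim, Rhea]
9. Warden goes to the dry ground with Noor.  [the marsh camp: Evan | the dry ground: Bram, Noor, Pim, Rhea]
10. Warden goes back to the marsh camp alone.  [the marsh camp: Evan | the dry ground: Bram, Noor, Pim, Rhea]
11. Warden goes to the dry ground with Evan.  [the marsh camp: — | the dry ground: Bram, Evan, Noor, Pim, Rhea]

11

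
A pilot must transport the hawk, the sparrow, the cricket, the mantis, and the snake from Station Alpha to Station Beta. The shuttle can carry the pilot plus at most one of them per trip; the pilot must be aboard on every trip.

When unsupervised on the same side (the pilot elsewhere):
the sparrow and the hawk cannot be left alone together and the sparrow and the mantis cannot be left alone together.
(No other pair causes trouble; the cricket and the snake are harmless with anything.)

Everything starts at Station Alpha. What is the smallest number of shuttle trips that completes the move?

Counting alone: the pilot can take at most 1 across per trip to Station Beta, so moving all 5 needs at least 5 loaded trips out, with a return between consecutive ones — at least 9 crossings.
The safety rule pushes this higher. Following every safe sequence of crossings, the most of the 5 that can be at Station Beta as the shuttle arrives there on crossing 9 is 4 — never all 5.
So no plan with fewer than 11 crossings exists, and this one achieves 11:
1. Pilot goes to Station Beta with the sparrow.  [Station Alpha: the cricket, the hawk, the mantis, the snake | Station Beta: the sparrow]
2. Pilot goes back to Station Alpha alone.  [Station Alpha: the cricket, the hawk, the mantis, the snake | Station Beta: the sparrow]
3. Pilot goes to Station Beta with the hawk.  [Station Alpha: the cricket, the mantis, the snake | Station Beta: the hawk, the sparrow]
4. Pilot goes back to Station Alpha with the sparrow.  [Station Alpha: the cricket, the mantis, the snake, the sparrow | Station Beta: the hawk]
5. Pilot goes to Station Beta with the mantis.  [Station Alpha: the cricket, the snake, the sparrow | Station Beta: the hawk, the mantis]
6. Pilot goes back to Station Alpha alone.  [Station Alpha: the cricket, the snake, the sparrow | Station Beta: the hawk, the mantis]
7. Pilot goes to Station Beta with the cricket.  [Station Alpha: the snake, the sparrow | Station Beta: the cricket, the hawk, the mantis]
8. Pilot goes back to Station Alpha alone.  [Station Alpha: the snake, the sparrow | Station Beta: the cricket, the hawk, the mantis]
9. Pilot goes to Station Beta with the snake.  [Station Alpha: the sparrow | Station Beta: the cricket, the hawk, the mantis, the snake]
10. Pilot goes back to Station Alpha alone.  [Station Alpha: the sparrow | Station Beta: the cricket, the hawk, the mantis, the snake]
11. Pilot goes to Station Beta with the sparrow.  [Station Alpha: — | Station Beta: the cricket, the hawk, the mantis, the snake, the sparrow]

11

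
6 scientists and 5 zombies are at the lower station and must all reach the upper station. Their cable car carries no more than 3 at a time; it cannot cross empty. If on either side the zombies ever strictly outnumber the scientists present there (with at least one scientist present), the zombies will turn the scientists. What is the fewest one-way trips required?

Counting alone: each trip to the upper station takes at most 3 across and each return brings at least 1 back, so after t trips out (and t−1 returns) at most 3t − (t−1) of the 11 are across; that first reaches 11 at t = 5, so at least 9 crossings are needed.
The plan below uses exactly 9 crossings, so it is optimal:
1. 3 zombies → the upper station.  (the lower station: 6S 2Z; the upper station: 0S 3Z)
2. 1 zombie ← the lower station.  (the lower station: 6S 3Z; the upper station: 0S 2Z)
3. 3 scientists → the upper station.  (the lower station: 3S 3Z; the upper station: 3S 2Z)
4. 1 scientist ← the lower station.  (the lower station: 4S 3Z; the upper station: 2S 2Z)
5. 2 scientists and 1 zombie → the upper station.  (the lower station: 2S 2Z; the upper station: 4S 3Z)
6. 1 scientist ← the lower station.  (the lower station: 3S 2Z; the upper station: 3S 3Z)
7. 2 scientists and 1 zombie → the upper station.  (the lower station: 1S 1Z; the upper station: 5S 4Z)
8. 1 scientist ← the lower station.  (the lower station: 2S 1Z; the upper station: 4S 4Z)
9. 2 scientists and 1 zombie → the upper station.  (the lower station: 0S 0Z; the upper station: 6S 5Z)

9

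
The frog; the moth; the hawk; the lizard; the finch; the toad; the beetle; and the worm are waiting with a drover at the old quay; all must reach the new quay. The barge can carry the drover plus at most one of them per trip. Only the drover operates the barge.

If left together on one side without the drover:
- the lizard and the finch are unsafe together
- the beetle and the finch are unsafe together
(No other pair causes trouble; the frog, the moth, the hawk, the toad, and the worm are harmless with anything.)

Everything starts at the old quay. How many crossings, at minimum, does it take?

Counting alone: the drover can take at most 1 across per trip to the new quay, so moving all 8 needs at least 8 loaded trips out, with a return between consecutive ones — at least 15 crossings.
The safety rule pushes this higher. Following every safe sequence of crossings, the most of the 8 that can be at the new quay as the barge arrives there on crossing 15 is 7 — never all 8.
So no plan with fewer than 17 crossings exists, and this one achieves 17:
1. Drover goes to the new quay with the finch.  [the old quay: the beetle, the frog, the hawk, the lizard, the moth, the toad, the worm | the new quay: the finch]
2. Drover goes back to the old quay alone.  [the old quay: the beetle, the frog, the hawk, the lizard, the moth, the toad, the worm | the new quay: the finch]
3. Drover goes to the new quay with the frog.  [the old quay: the beetle, the hawk, the lizard, the moth, the toad, the worm | the new quay: the finch, the frog]
4. Drover goes back to the old quay alone.  [the old quay: the beetle, the hawk, the lizard, the moth, the toad, the worm | the new quay: the finch, the frog]
5. Drover goes to the new quay with the moth.  [the old quay: the beetle, the hawk, the lizard, the toad, the worm | the new quay: the finch, the frog, the moth]
6. Drover goes back to the old quay alone.  [the old quay: the beetle, the hawk, the lizard, the toad, the worm | the new quay: the finch, the frog, the moth]
7. Drover goes to the new quay with the hawk.  [the old quay: the beetle, the lizard, the toad, the worm | the new quay: the finch, the frog, the hawk, the moth]
8. Drover goes back to the old quay alone.  [the old quay: the beetle, the lizard, the toad, the worm | the new quay: the finch, the frog, the hawk, the moth]
9. Drover goes to the new quay with the lizard.  [the old quay: the beetle, the toad, the worm | the new quay: the finch, the frog, the hawk, the lizard, the moth]
10. Drover goes back to the old quay with the finch.  [the old quay: the beetle, the finch, the toad, the worm | the new quay: the frog, the hawk, the lizard, the moth]
11. Drover goes to the new quay with the beetle.  [the old quay: the finch, the toad, the worm | the new quay: the beetle, the frog, the hawk, the lizard, the moth]
12. Drover goes back to the old quay alone.  [the old quay: the finch, the toad, the worm | the new quay: the beetle, the frog, the hawk, the lizard, the moth]
13. Drover goes to the new quay with the toad.  [the old quay: the finch, the worm | the new quay: the beetle, the frog, the hawk, the lizard, the moth, the toad]
14. Drover goes back to the old quay alone.  [the old quay: the finch, the worm | the new quay: the beetle, the frog, the hawk, the lizard, the moth, the toad]
15. Drover goes to the new quay with the worm.  [the old quay: the finch | the new quay: the beetle, the frog, the hawk, the lizard, the moth, the toad, the worm]
16. Drover goes back to the old quay alone.  [the old quay: the finch | the new quay: the beetle, the frog, the hawk, the lizard, the moth, the toad, the worm]
17. Drover goes to the new quay with the finch.  [the old quay: — | the new quay: the beetle, the finch, the frog, the hawk, the lizard, the moth, the toad, the worm]

17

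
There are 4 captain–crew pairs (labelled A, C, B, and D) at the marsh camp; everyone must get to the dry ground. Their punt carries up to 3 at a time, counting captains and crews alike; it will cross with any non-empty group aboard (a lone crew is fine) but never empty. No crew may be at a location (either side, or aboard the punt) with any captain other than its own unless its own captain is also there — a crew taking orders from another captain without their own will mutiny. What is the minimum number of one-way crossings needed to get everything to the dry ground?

Counting alone: each trip to the dry ground takes at most 3 across and each return brings at least 1 back, so after t trips out (and t−1 returns) at most 3t − (t−1) of the 8 are across; that first reaches 8 at t = 4, so at least 7 crossings are needed.
The safety rule pushes this higher. Following every safe sequence of crossings, the most of the 8 that can be at the dry ground as the punt arrives there on crossing 7 is 7 — never all 8.
So no plan with fewer than 9 crossings exists, and this one achieves 9:
1. captain A and crew A cross → the dry ground.
2. captain A crosses ← the marsh camp.
3. captain A, captain C, and crew C cross → the dry ground.
4. captain A and crew A cross ← the marsh camp.
5. captain A, captain B, and captain D cross → the dry ground.
6. crew C crosses ← the marsh camp.
7. crew A and crew C cross → the dry ground.
8. crew A crosses ← the marsh camp.
9. crew A, crew B, and crew D cross → the dry ground.

9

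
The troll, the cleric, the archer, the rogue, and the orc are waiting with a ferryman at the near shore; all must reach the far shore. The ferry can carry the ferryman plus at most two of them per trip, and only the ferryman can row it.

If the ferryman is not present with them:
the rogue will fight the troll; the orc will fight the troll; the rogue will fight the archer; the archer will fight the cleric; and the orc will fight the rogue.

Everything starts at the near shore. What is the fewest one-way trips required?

Whatever the first load, the items left behind include a forbidden pair without the ferryman. No opening move is safe, so no plan exists.

impossible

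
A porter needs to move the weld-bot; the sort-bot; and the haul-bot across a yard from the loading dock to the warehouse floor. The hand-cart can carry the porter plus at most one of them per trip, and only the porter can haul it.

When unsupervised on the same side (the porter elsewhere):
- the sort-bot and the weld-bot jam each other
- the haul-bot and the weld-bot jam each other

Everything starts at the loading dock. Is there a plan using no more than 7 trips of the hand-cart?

Yes

Yes — this plan uses 7 crossings (≤ 7):
1. Porter goes to the warehouse floor with the weld-bot.  [the loading dock: the haul-bot, the sort-bot | the warehouse floor: the weld-bot]
2. Porter goes back to the loading dock alone.  [the loading dock: the haul-bot, the sort-bot | the warehouse floor: the weld-bot]
3. Porter goes to the warehouse floor with the sort-bot.  [the loading dock: the haul-bot | the warehouse floor: the sort-bot, the weld-bot]
4. Porter goes back to the loading dock with the weld-bot.  [the loading dock: the haul-bot, the weld-bot | the warehouse floor: the sort-bot]
5. Porter goes to the warehouse floor with the haul-bot.  [the loading dock: the weld-bot | the warehouse floor: the haul-bot, the sort-bot]
6. Porter goes back to the loading dock alone.  [the loading dock: the weld-bot | the warehouse floor: the haul-bot, the sort-bot]
7. Porter goes to the warehouse floor with the weld-bot.  [the loading dock: — | the warehouse floor: the haul-bot, the sort-bot, the weld-bot]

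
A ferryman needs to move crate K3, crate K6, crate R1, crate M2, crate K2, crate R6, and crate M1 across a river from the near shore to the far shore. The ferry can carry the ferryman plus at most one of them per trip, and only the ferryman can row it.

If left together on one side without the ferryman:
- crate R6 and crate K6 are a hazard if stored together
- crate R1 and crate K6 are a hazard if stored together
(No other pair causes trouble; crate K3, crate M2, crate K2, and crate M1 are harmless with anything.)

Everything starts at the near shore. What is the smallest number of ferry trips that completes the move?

Counting alone: the ferryman can take at most 1 across per trip to the far shore, so moving all 7 needs at least 7 loaded trips out, with a return between consecutive ones — at least 13 crossings.
The safety rule pushes this higher. Following every safe sequence of crossings, the most of the 7 that can be at the far shore as the ferry arrives there on crossing 13 is 6 — never all 7.
So no plan with fewer than 15 crossings exists, and this one achieves 15:
1. Ferryman goes to the far shore with crate K6.
2. Ferryman goes back to the near shore alone.
3. Ferryman goes to the far shore with crate K3.
4. Ferryman goes back to the near shore alone.
5. Ferryman goes to the far shore with crate R1.
6. Ferryman goes back to the near shore with crate K6.
7. Ferryman goes to the far shore with crate R6.
8. Ferryman goes back to the near shore alone.
9. Ferryman goes to the far shore with crate M2.
10. Ferryman goes back to the near shore alone.
11. Ferryman goes to the far shore with crate K2.
12. Ferryman goes back to the near shore alone.
13. Ferryman goes to the far shore with crate M1.
14. Ferryman goes back to the near shore alone.
15. Ferryman goes to the far shore with crate K6.

15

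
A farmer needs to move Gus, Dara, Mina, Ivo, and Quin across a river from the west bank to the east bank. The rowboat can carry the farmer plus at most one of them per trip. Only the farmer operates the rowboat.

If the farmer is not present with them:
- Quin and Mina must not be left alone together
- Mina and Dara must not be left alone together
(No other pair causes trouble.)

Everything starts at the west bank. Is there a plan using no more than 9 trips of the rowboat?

Counting alone: the farmer can take at most 1 across per trip to the east bank, so moving all 5 needs at least 5 loaded trips out, with a return between consecutive ones — at least 9 crossings.
The safety rule pushes this higher. Following every safe sequence of crossings, the most of the 5 that can be at the east bank as the rowboat arrives there on crossing 9 is 4 — never all 5.
So the move cannot be finished within 9 crossings. (The shortest complete plan takes 11:)
1. Farmer goes to the east bank with Mina.  [the west bank: Dara, Gus, Ivo, Quin | the east bank: Mina]
2. Farmer goes back to the west bank alone.  [the west bank: Dara, Gus, Ivo, Quin | the east bank: Mina]
3. Farmer goes to the east bank with Gus.  [the west bank: Dara, Ivo, Quin | the east bank: Gus, Mina]
4. Farmer goes back to the west bank alone.  [the west bank: Dara, Ivo, Quin | the east bank: Gus, Mina]
5. Farmer goes to the east bank with Dara.  [the west bank: Ivo, Quin | the east bank: Dara, Gus, Mina]
6. Farmer goes back to the west bank with Mina.  [the west bank: Ivo, Mina, Quin | the east bank: Dara, Gus]
7. Farmer goes to the east bank with Quin.  [the west bank: Ivo, Mina | the east bank: Dara, Gus, Quin]
8. Farmer goes back to the west bank alone.  [the west bank: Ivo, Mina | the east bank: Dara, Gus, Quin]
9. Farmer goes to the east bank with Ivo.  [the west bank: Mina | the east bank: Dara, Gus, Ivo, Quin]
10. Farmer goes back to the west bank alone.  [the west bank: Mina | the east bank: Dara, Gus, Ivo, Quin]
11. Farmer goes to the east bank with Mina.  [the west bank: — | the east bank: Dara, Gus, Ivo, Mina, Quin]

No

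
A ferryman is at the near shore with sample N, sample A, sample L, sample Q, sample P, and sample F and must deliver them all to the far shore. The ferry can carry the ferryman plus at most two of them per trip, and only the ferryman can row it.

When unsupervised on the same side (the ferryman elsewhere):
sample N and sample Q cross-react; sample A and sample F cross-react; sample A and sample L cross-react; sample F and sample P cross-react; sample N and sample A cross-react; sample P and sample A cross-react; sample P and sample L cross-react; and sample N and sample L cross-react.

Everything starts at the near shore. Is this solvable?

No

Whatever the first load, the items left behind include a forbidden pair without the ferryman. No opening move is safe, so no plan exists.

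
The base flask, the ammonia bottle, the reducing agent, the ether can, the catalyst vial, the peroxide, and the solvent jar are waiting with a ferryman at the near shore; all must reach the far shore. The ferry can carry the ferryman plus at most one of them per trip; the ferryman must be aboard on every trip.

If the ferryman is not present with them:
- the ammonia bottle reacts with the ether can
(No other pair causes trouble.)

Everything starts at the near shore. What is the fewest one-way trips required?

13

Counting alone: the ferryman can take at most 1 across per trip to the far shore, so moving all 7 needs at least 7 loaded trips out, with a return between consecutive ones — at least 13 crossings.
The plan below uses exactly 13 crossings, so it is optimal:
1. Ferryman goes to the far shore with the ammonia bottle.  [the near shore: the base flask, the catalyst vial, the ether can, the peroxide, the reducing agent, the solvent jar | the far shore: the ammonia bottle]
2. Ferryman goes back to the near shore alone.  [the near shore: the base flask, the catalyst vial, the ether can, the peroxide, the reducing agent, the solvent jar | the far shore: the ammonia bottle]
3. Ferryman goes to the far shore with the base flask.  [the near shore: the catalyst vial, the ether can, the peroxide, the reducing agent, the solvent jar | the far shore: the ammonia bottle, the base flask]
4. Ferryman goes back to the near shore alone.  [the near shore: the catalyst vial, the ether can, the peroxide, the reducing agent, the solvent jar | the far shore: the ammonia bottle, the base flask]
5. Ferryman goes to the far shore with the reducing agent.  [the near shore: the catalyst vial, the ether can, the peroxide, the solvent jar | the far shore: the ammonia bottle, the base flask, the reducing agent]
6. Ferryman goes back to the near shore alone.  [the near shore: the catalyst vial, the ether can, the peroxide, the solvent jar | the far shore: the ammonia bottle, the base flask, the reducing agent]
7. Ferryman goes to the far shore with the catalyst vial.  [the near shore: the ether can, the peroxide, the solvent jar | the far shore: the ammonia bottle, the base flask, the catalyst vial, the reducing agent]
8. Ferryman goes back to the near shore alone.  [the near shore: the ether can, the peroxide, the solvent jar | the far shore: the ammonia bottle, the base flask, the catalyst vial, the reducing agent]
9. Ferryman goes to the far shore with the peroxide.  [the near shore: the ether can, the solvent jar | the far shore: the ammonia bottle, the base flask, the catalyst vial, the peroxide, the reducing agent]
10. Ferryman goes back to the near shore alone.  [the near shore: the ether can, the solvent jar | the far shore: the ammonia bottle, the base flask, the catalyst vial, the peroxide, the reducing agent]
11. Ferryman goes to the far shore with the solvent jar.  [the near shore: the ether can | the far shore: the ammonia bottle, the base flask, the catalyst vial, the peroxide, the reducing agent, the solvent jar]
12. Ferryman goes back to the near shore alone.  [the near shore: the ether can | the far shore: the ammonia bottle, the base flask, the catalyst vial, the peroxide, the reducing agent, the solvent jar]
13. Ferryman goes to the far shore with the ether can.  [the near shore: — | the far shore: the ammonia bottle, the base flask, the catalyst vial, the ether can, the peroxide, the reducing agent, the solvent jar]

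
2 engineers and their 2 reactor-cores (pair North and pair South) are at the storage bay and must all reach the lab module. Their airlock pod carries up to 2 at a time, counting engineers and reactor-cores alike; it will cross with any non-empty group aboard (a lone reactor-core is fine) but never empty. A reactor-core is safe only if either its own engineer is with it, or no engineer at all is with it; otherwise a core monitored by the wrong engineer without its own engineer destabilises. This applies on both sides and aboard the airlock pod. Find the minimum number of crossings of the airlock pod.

Counting alone: each trip to the lab module takes at most 2 across and each return brings at least 1 back, so after t trips out (and t−1 returns) at most 2t − (t−1) of the 4 are across; that first reaches 4 at t = 3, so at least 5 crossings are needed.
The plan below uses exactly 5 crossings, so it is optimal:
1. engineer North and reactor-core North cross → the lab module.
2. engineer North crosses ← the storage bay.
3. engineer North and engineer South cross → the lab module.
4. engineer South crosses ← the storage bay.
5. engineer South and reactor-core South cross → the lab module.

5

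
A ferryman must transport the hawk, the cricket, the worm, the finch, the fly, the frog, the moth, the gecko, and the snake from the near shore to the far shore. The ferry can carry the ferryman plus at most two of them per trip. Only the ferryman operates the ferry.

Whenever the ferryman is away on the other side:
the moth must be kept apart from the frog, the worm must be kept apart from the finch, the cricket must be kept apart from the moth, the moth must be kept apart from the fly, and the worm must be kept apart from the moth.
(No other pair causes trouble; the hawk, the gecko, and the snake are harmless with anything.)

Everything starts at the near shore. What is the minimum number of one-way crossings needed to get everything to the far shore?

Counting alone: the ferryman can take at most 2 across per trip to the far shore, so moving all 9 needs at least 5 loaded trips out, with a return between consecutive ones — at least 9 crossings.
The safety rule pushes this higher. Following every safe sequence of crossings, the most of the 9 that can be at the far shore as the ferry arrives there on crossing 9 is 8 — never all 9.
So no plan with fewer than 11 crossings exists, and this one achieves 11:
1. Ferryman goes to the far shore with the moth and the worm.  [the near shore: the cricket, the finch, the fly, the frog, the gecko, the hawk, the snake | the far shore: the moth, the worm]
2. Ferryman goes back to the near shore with the worm.  [the near shore: the cricket, the finch, the fly, the frog, the gecko, the hawk, the snake, the worm | the far shore: the moth]
3. Ferryman goes to the far shore with the hawk and the worm.  [the near shore: the cricket, the finch, the fly, the frog, the gecko, the snake | the far shore: the hawk, the moth, the worm]
4. Ferryman goes back to the near shore with the worm.  [the near shore: the cricket, the finch, the fly, the frog, the gecko, the snake, the worm | the far shore: the hawk, the moth]
5. Ferryman goes to the far shore with the cricket and the worm.  [the near shore: the finch, the fly, the frog, the gecko, the snake | the far shore: the cricket, the hawk, the moth, the worm]
6. Ferryman goes back to the near shore with the moth.  [the near shore: the finch, the fly, the frog, the gecko, the moth, the snake | the far shore: the cricket, the hawk, the worm]
7. Ferryman goes to the far shore with the fly and the frog.  [the near shore: the finch, the gecko, the moth, the snake | the far shore: the cricket, the fly, the frog, the hawk, the worm]
8. Ferryman goes back to the near shore alone.  [the near shore: the finch, the gecko, the moth, the snake | the far shore: the cricket, the fly, the frog, the hawk, the worm]
9. Ferryman goes to the far shore with the gecko and the snake.  [the near shore: the finch, the moth | the far shore: the cricket, the fly, the frog, the gecko, the hawk, the snake, the worm]
10. Ferryman goes back to the near shore alone.  [the near shore: the finch, the moth | the far shore: the cricket, the fly, the frog, the gecko, the hawk, the snake, the worm]
11. Ferryman goes to the far shore with the finch and the moth.  [the near shore: — | the far shore: the cricket, the finch, the fly, the frog, the gecko, the hawk, the moth, the snake, the worm]

11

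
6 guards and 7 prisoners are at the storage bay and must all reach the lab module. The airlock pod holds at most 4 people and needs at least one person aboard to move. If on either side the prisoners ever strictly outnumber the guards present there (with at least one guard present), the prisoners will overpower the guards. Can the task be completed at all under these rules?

No

The prisoners already outnumber the guards at the storage bay before anyone moves, so the starting position itself is disallowed.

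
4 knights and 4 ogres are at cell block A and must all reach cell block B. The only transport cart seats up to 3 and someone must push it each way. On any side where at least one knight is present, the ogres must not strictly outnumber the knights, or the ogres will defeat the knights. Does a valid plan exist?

Yes

1. 2 ogres → cell block B.  (cell block A: 4K 2O; cell block B: 0K 2O)
2. 1 ogre ← cell block A.  (cell block A: 4K 3O; cell block B: 0K 1O)
3. 3 ogres → cell block B.  (cell block A: 4K 0O; cell block B: 0K 4O)
4. 1 ogre ← cell block A.  (cell block A: 4K 1O; cell block B: 0K 3O)
5. 3 knights → cell block B.  (cell block A: 1K 1O; cell block B: 3K 3O)
6. 1 knight and 1 ogre ← cell block A.  (cell block A: 2K 2O; cell block B: 2K 2O)
7. 2 knights → cell block B.  (cell block A: 0K 2O; cell block B: 4K 2O)
8. 1 ogre ← cell block A.  (cell block A: 0K 3O; cell block B: 4K 1O)
9. 3 ogres → cell block B.  (cell block A: 0K 0O; cell block B: 4K 4O)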